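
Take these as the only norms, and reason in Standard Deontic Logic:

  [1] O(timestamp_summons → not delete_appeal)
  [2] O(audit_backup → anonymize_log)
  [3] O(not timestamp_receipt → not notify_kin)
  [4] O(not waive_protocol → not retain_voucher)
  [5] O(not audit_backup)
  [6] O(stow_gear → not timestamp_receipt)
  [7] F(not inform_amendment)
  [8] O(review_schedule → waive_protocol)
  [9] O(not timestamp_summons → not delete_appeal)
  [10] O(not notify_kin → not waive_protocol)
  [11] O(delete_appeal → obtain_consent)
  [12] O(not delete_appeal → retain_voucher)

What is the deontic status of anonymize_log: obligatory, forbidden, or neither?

Premise 2 is O(audit_backup → anonymize_log), but O(audit_backup) is not derivable from the premises, so it does not yield O(anonymize_log).
No premise or chain of K-axiom applications forces O(anonymize_log), and none forces O(not anonymize_log). So anonymize_log is neither obligatory nor forbidden under these norms.

Neither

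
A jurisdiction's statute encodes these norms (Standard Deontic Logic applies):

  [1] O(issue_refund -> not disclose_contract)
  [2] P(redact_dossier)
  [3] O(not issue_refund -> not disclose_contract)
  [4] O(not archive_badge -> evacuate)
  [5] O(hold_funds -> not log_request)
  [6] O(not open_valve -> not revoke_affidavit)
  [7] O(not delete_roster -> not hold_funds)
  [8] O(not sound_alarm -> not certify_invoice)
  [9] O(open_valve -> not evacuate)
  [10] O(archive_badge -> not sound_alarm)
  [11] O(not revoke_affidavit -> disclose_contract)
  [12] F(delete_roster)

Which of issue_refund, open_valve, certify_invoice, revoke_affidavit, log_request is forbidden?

certify_invoice

By case analysis on issue_refund: premise 1 gives O(issue_refund -> not disclose_contract) and premise 3 gives O(not issue_refund -> not disclose_contract), so O(not disclose_contract) either way.
Premise 11 is O(not revoke_affidavit -> disclose_contract); contrapositively O(not disclose_contract -> revoke_affidavit). Since O(not disclose_contract) holds, K gives O(revoke_affidavit).
The contrapositive of premise 6 (O(not open_valve -> not revoke_affidavit)) is O(revoke_affidavit -> open_valve), and O(revoke_affidavit) is already established, so O(open_valve).
With premise 9, O(open_valve -> not evacuate), the K-axiom yields O(not evacuate).
Premise 4 is O(not archive_badge -> evacuate); contrapositively O(not evacuate -> archive_badge). Since O(not evacuate) holds, K gives O(archive_badge).
With premise 10, O(archive_badge -> not sound_alarm), the K-axiom yields O(not sound_alarm).
Applying K to premise 8 (O(not sound_alarm -> not certify_invoice)) and O(not sound_alarm) yields O(not certify_invoice).
So O(not certify_invoice) holds, i.e. certify_invoice is forbidden. None of the other listed options is forbidden under the premises.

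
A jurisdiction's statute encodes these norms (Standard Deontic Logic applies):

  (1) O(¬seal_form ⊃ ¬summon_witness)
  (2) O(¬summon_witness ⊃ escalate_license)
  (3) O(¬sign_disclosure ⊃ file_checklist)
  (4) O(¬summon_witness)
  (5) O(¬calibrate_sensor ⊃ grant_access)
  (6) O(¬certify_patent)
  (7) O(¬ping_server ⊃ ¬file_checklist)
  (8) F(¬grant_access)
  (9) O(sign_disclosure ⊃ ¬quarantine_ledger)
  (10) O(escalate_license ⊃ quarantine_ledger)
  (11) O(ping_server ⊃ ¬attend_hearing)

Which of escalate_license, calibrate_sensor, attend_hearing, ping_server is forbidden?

attend_hearing

From premise 4 we have O(¬summon_witness).
Premise 2 is O(¬summon_witness ⊃ escalate_license); since O(¬summon_witness), deontic closure gives O(escalate_license).
With premise 10, O(escalate_license ⊃ quarantine_ledger), the K-axiom yields O(quarantine_ledger).
Premise 9 is O(sign_disclosure ⊃ ¬quarantine_ledger); contrapositively O(quarantine_ledger ⊃ ¬sign_disclosure). Since O(quarantine_ledger) holds, K gives O(¬sign_disclosure).
From O(¬sign_disclosure) and premise 3, O(¬sign_disclosure ⊃ file_checklist), we obtain O(file_checklist).
Premise 7, O(¬ping_server ⊃ ¬file_checklist), contraposes to O(file_checklist ⊃ ping_server); with O(file_checklist) we get O(ping_server).
With premise 11, O(ping_server ⊃ ¬attend_hearing), the K-axiom yields O(¬attend_hearing).
So O(¬attend_hearing) holds, i.e. attend_hearing is forbidden. None of the other listed options is forbidden under the premises.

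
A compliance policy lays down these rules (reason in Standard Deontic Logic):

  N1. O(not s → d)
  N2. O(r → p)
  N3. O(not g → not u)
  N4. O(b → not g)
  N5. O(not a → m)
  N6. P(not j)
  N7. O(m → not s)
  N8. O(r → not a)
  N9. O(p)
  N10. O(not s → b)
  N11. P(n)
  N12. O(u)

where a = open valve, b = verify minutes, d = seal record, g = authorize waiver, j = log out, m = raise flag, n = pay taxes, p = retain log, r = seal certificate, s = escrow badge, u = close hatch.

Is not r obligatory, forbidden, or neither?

Premise 12 states O(u) outright.
Premise 3 is O(not g → not u); contrapositively O(u → g). Since O(u) holds, K gives O(g).
The contrapositive of premise 4 (O(b → not g)) is O(g → not b), and O(g) is already established, so O(not b).
The contrapositive of premise 10 (O(not s → b)) is O(not b → s), and O(not b) is already established, so O(s).
Premise 7, O(m → not s), contraposes to O(s → not m); with O(s) we get O(not m).
Premise 5 is O(not a → m); contrapositively O(not m → a). Since O(not m) holds, K gives O(a).
Premise 8 is O(r → not a); contrapositively O(a → not r). Since O(a) holds, K gives O(not r).
Premises 1, 2, 6, 9, 11 do not contribute to this derivation.
Hence not r is obligatory.

Obligatory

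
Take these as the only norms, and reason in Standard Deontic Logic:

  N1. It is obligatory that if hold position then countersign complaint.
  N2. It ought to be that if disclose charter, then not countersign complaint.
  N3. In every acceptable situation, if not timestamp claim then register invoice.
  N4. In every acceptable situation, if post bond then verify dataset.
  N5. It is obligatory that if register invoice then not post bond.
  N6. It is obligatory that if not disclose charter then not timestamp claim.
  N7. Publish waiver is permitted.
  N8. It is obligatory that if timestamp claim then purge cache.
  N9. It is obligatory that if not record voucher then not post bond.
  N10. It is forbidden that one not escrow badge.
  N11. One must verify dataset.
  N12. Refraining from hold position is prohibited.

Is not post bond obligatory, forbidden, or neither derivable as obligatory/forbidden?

Premise 12, F(¬hold_position), is equivalent to O(hold_position).
Premise 1 is O(hold_position → countersign_complaint); since O(hold_position), deontic closure gives O(countersign_complaint).
The contrapositive of premise 2 (O(disclose_charter → ¬countersign_complaint)) is O(countersign_complaint → ¬disclose_charter), and O(countersign_complaint) is already established, so O(¬disclose_charter).
Premise 6 is O(¬disclose_charter → ¬timestamp_claim); since O(¬disclose_charter), deontic closure gives O(¬timestamp_claim).
Applying K to premise 3 (O(¬timestamp_claim → register_invoice)) and O(¬timestamp_claim) yields O(register_invoice).
Premise 5 is O(register_invoice → ¬post_bond); since O(register_invoice), deontic closure gives O(¬post_bond).
Premises 4, 7, 8, 9, 10, 11 do not contribute to this derivation.
Hence ¬post_bond is obligatory.

Obligatory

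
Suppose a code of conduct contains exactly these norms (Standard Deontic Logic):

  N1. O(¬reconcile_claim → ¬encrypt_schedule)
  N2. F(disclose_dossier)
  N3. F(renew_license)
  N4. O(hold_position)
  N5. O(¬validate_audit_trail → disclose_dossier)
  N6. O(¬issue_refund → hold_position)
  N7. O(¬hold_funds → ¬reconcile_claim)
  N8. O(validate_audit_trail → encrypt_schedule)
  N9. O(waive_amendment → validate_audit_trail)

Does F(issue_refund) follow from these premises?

Premise 6 is O(¬issue_refund → hold_position); even if O(hold_position) held, inferring O(¬issue_refund) would be affirming the consequent — invalid.
No other premise forces O(¬issue_refund). An ideal world satisfying every premise can still have issue_refund true, so F(issue_refund) is not derivable.

No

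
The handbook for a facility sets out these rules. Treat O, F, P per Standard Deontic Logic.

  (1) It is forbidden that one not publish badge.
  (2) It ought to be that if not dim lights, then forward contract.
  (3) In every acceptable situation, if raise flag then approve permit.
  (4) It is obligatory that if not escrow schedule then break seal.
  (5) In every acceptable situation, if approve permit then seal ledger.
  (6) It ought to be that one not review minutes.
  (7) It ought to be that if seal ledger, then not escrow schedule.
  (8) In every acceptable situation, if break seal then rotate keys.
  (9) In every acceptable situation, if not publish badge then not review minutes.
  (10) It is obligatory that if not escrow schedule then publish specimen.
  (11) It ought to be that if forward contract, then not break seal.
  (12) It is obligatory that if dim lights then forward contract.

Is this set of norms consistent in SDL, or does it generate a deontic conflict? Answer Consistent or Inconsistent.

Premise 9 is O(¬publish_badge → ¬review_minutes); even if O(¬review_minutes) held, inferring O(¬publish_badge) would be affirming the consequent — invalid.
So O(¬publish_badge) is not derivable, and the apparent clash with O(publish_badge) does not arise.
A world satisfying every obligation exists (e.g. approve_permit=false, break_seal=false, dim_lights=false, escrow_schedule=true, forward_contract=true, publish_badge=true, publish_specimen=false, raise_flag=false, review_minutes=false, rotate_keys=false, seal_ledger=false); no atom is both obligatory and forbidden, so the set is consistent.

Consistent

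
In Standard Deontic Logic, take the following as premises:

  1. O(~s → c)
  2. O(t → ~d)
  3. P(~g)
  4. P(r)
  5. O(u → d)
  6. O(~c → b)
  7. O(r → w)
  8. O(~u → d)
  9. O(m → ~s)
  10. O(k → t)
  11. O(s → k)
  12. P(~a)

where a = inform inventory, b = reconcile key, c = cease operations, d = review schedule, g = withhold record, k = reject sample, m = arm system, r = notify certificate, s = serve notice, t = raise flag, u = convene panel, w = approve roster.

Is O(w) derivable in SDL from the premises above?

No

Premise 7 is O(r → w), but O(r) is not derivable from the premises (the permission P(r) asserts only ~O(~r), not O(r)), so it does not yield O(w).
No other premise forces O(w). An ideal world satisfying every premise can still have w false, so O(w) is not derivable.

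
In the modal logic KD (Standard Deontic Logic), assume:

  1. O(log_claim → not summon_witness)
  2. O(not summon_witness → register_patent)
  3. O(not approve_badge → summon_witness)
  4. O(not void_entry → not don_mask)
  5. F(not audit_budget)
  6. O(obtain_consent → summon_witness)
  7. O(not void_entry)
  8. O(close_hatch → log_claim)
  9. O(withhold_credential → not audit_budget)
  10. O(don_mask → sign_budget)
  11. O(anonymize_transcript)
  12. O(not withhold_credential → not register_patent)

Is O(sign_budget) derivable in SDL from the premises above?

No

Premise 10 is O(don_mask → sign_budget), but O(don_mask) is not derivable from the premises, so it does not yield O(sign_budget).
No other premise forces O(sign_budget). An ideal world satisfying every premise can still have sign_budget false, so O(sign_budget) is not derivable.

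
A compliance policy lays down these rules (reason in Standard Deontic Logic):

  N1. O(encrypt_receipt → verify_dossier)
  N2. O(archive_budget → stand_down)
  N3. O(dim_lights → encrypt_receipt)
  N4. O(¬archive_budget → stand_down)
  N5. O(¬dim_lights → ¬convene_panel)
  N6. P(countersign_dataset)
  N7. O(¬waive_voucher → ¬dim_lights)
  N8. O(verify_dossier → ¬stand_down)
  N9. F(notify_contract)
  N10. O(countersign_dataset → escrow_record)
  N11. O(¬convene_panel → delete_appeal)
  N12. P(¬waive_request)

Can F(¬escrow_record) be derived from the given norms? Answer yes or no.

Premise 10 is O(countersign_dataset → escrow_record), but O(countersign_dataset) is not derivable from the premises (the permission P(countersign_dataset) asserts only ¬O(¬countersign_dataset), not O(countersign_dataset)), so it does not yield O(escrow_record).
No other premise forces O(escrow_record). An ideal world satisfying every premise can still have ¬escrow_record true, so F(¬escrow_record) is not derivable.

No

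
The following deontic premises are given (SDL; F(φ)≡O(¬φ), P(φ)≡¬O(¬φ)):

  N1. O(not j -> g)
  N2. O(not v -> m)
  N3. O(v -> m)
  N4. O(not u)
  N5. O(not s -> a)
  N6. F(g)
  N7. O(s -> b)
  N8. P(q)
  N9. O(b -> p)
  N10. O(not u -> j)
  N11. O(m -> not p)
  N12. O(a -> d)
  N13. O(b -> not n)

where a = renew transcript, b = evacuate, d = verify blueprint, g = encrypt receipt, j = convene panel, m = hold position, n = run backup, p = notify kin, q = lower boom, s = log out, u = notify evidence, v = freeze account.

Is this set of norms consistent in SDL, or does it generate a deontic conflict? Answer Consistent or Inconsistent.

Consistent

Premise 1 is O(not j -> g), but O(not j) is not derivable from the premises, so it does not yield O(g).
So O(g) is not derivable, and the apparent clash with O(not g) does not arise.
A world satisfying every obligation exists (e.g. a=true, b=false, d=true, g=false, j=true, m=true, n=false, p=false, q=false, s=false, u=false, v=false); no atom is both obligatory and forbidden, so the set is consistent.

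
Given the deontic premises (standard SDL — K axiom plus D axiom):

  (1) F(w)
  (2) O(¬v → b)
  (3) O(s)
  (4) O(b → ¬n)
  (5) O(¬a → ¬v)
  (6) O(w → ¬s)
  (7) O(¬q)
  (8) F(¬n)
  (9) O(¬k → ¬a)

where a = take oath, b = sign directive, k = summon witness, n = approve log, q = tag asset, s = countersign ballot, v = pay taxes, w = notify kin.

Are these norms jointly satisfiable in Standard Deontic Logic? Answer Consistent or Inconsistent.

Consistent

Premise 6 is O(w → ¬s), but O(w) is not derivable from the premises, so it does not yield O(¬s).
So O(¬s) is not derivable, and the apparent clash with O(s) does not arise.
A world satisfying every obligation exists (e.g. a=true, b=false, k=true, n=true, q=false, s=true, v=true, w=false); no atom is both obligatory and forbidden, so the set is consistent.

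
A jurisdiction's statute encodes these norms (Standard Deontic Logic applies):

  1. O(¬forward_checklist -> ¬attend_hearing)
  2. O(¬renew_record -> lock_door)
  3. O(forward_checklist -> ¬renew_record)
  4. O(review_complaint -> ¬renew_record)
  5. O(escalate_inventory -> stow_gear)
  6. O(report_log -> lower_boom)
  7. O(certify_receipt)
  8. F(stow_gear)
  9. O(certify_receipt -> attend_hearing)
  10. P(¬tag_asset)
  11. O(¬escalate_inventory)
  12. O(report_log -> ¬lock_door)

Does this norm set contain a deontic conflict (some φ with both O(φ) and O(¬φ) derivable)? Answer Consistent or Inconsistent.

Premise 5 is O(escalate_inventory -> stow_gear), but O(escalate_inventory) is not derivable from the premises, so it does not yield O(stow_gear).
So O(stow_gear) is not derivable, and the apparent clash with O(¬stow_gear) does not arise.
A world satisfying every obligation exists (e.g. attend_hearing=true, certify_receipt=true, escalate_inventory=false, forward_checklist=true, lock_door=true, lower_boom=false, renew_record=false, report_log=false, review_complaint=false, stow_gear=false, tag_asset=false); no atom is both obligatory and forbidden, so the set is consistent.

Consistent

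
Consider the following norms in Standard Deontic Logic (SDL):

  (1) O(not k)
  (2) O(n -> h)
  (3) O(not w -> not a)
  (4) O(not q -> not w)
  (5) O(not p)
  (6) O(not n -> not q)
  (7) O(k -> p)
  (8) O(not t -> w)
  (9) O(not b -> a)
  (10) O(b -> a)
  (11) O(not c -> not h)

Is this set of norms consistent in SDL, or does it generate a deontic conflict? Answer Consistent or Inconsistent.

Consistent

Premise 7 is O(k -> p), but O(k) is not derivable from the premises, so it does not yield O(p).
So O(p) is not derivable, and the apparent clash with O(not p) does not arise.
A world satisfying every obligation exists (e.g. a=true, b=false, c=true, h=true, k=false, n=true, p=false, q=true, t=false, w=true); no atom is both obligatory and forbidden, so the set is consistent.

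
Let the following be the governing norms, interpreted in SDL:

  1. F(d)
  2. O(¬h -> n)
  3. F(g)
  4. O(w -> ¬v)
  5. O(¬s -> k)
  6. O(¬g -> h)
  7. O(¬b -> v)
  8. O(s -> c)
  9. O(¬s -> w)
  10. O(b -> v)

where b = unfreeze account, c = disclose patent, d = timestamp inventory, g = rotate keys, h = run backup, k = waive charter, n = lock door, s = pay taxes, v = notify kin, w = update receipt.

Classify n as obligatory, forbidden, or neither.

Premise 2 is O(¬h -> n), but O(¬h) is not derivable from the premises, so it does not yield O(n).
No premise or chain of K-axiom applications forces O(n), and none forces O(¬n). So n is neither obligatory nor forbidden under these norms.

Neither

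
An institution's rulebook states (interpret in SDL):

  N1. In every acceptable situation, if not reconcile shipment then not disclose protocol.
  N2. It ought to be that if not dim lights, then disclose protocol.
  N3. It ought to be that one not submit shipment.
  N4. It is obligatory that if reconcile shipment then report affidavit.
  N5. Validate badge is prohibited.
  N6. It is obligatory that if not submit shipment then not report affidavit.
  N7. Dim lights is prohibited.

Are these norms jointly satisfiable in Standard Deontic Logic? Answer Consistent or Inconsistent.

F(dim_lights) at premise 7 means O(¬dim_lights).
Applying K to premise 2 (O(¬dim_lights → disclose_protocol)) and O(¬dim_lights) yields O(disclose_protocol).
The contrapositive of premise 1 (O(¬reconcile_shipment → ¬disclose_protocol)) is O(disclose_protocol → reconcile_shipment), and O(disclose_protocol) is already established, so O(reconcile_shipment).
With premise 4, O(reconcile_shipment → report_affidavit), the K-axiom yields O(report_affidavit).
Premise 6 is O(¬submit_shipment → ¬report_affidavit); contrapositively O(report_affidavit → submit_shipment). Since O(report_affidavit) holds, K gives O(submit_shipment).
But premise 3 directly asserts O(¬submit_shipment).
We now have both O(submit_shipment) and O(¬submit_shipment) — submit_shipment is simultaneously obligatory and forbidden, violating the D-axiom.

Inconsistent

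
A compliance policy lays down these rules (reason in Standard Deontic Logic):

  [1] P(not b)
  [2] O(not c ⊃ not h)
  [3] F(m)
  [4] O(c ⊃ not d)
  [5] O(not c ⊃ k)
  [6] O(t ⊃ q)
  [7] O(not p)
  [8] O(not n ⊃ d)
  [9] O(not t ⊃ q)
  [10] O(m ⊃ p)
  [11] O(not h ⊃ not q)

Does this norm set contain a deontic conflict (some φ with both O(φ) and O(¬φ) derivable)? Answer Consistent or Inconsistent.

Consistent

Premise 10 is O(m ⊃ p), but O(m) is not derivable from the premises, so it does not yield O(p).
So O(p) is not derivable, and the apparent clash with O(not p) does not arise.
A world satisfying every obligation exists (e.g. b=false, c=true, d=false, h=true, k=false, m=false, n=true, p=false, q=true, t=false); no atom is both obligatory and forbidden, so the set is consistent.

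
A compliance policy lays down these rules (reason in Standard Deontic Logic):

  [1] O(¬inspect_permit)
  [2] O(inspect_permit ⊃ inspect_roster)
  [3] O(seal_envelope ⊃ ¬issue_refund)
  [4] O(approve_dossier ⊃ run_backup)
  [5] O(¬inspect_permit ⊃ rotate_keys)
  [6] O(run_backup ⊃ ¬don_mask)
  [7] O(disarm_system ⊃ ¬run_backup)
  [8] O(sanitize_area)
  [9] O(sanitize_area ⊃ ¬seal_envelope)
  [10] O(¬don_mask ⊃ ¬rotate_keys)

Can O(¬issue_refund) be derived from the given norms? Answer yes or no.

Premise 3 is O(seal_envelope ⊃ ¬issue_refund), but O(seal_envelope) is not derivable from the premises, so it does not yield O(¬issue_refund).
No other premise forces O(¬issue_refund). An ideal world satisfying every premise can still have ¬issue_refund false, so O(¬issue_refund) is not derivable.

No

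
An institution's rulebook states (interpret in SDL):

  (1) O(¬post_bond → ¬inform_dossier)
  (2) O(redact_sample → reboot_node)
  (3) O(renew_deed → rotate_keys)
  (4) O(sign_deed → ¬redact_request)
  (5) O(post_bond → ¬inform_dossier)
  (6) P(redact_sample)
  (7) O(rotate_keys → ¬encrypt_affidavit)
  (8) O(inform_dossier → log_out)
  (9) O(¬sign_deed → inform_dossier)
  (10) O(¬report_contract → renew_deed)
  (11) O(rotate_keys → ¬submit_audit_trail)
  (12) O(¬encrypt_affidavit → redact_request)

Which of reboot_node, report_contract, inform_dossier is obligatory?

Premises 1 and 5 are O(¬post_bond → ¬inform_dossier) and O(post_bond → ¬inform_dossier); every ideal world satisfies ¬post_bond or post_bond, so in either case ¬inform_dossier holds — hence O(¬inform_dossier).
The contrapositive of premise 9 (O(¬sign_deed → inform_dossier)) is O(¬inform_dossier → sign_deed), and O(¬inform_dossier) is already established, so O(sign_deed).
With premise 4, O(sign_deed → ¬redact_request), the K-axiom yields O(¬redact_request).
Premise 12 is O(¬encrypt_affidavit → redact_request); contrapositively O(¬redact_request → encrypt_affidavit). Since O(¬redact_request) holds, K gives O(encrypt_affidavit).
Premise 7 is O(rotate_keys → ¬encrypt_affidavit); contrapositively O(encrypt_affidavit → ¬rotate_keys). Since O(encrypt_affidavit) holds, K gives O(¬rotate_keys).
Premise 3 is O(renew_deed → rotate_keys); contrapositively O(¬rotate_keys → ¬renew_deed). Since O(¬rotate_keys) holds, K gives O(¬renew_deed).
Premise 10, O(¬report_contract → renew_deed), contraposes to O(¬renew_deed → report_contract); with O(¬renew_deed) we get O(report_contract).
So O(report_contract) holds — report_contract is obligatory. None of the other listed options is made obligatory by any chain of premises.

report_contract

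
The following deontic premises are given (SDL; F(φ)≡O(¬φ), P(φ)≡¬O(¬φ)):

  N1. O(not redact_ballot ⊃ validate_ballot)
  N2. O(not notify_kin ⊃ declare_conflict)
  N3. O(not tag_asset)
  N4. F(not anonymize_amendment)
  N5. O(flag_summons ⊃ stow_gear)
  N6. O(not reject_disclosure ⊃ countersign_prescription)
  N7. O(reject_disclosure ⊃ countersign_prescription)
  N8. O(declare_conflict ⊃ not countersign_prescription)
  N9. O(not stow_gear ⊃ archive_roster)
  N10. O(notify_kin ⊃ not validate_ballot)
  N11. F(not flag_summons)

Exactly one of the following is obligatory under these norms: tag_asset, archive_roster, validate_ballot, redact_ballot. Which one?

By case analysis on reject_disclosure: premise 7 gives O(reject_disclosure ⊃ countersign_prescription) and premise 6 gives O(not reject_disclosure ⊃ countersign_prescription), so O(countersign_prescription) either way.
Premise 8, O(declare_conflict ⊃ not countersign_prescription), contraposes to O(countersign_prescription ⊃ not declare_conflict); with O(countersign_prescription) we get O(not declare_conflict).
The contrapositive of premise 2 (O(not notify_kin ⊃ declare_conflict)) is O(not declare_conflict ⊃ notify_kin), and O(not declare_conflict) is already established, so O(notify_kin).
Applying K to premise 10 (O(notify_kin ⊃ not validate_ballot)) and O(notify_kin) yields O(not validate_ballot).
Premise 1, O(not redact_ballot ⊃ validate_ballot), contraposes to O(not validate_ballot ⊃ redact_ballot); with O(not validate_ballot) we get O(redact_ballot).
So O(redact_ballot) holds — redact_ballot is obligatory. None of the other listed options is made obligatory by any chain of premises.

redact_ballot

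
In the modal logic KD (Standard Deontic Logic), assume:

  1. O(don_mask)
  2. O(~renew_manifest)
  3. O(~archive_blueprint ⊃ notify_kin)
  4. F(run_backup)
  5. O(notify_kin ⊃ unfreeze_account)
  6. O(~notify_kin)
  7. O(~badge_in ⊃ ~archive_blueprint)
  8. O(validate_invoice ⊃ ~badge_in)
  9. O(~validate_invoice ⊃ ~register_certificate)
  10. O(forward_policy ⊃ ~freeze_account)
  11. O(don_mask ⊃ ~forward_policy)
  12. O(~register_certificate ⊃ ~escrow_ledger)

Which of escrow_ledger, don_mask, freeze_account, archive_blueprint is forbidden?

escrow_ledger

Premise 6 states O(~notify_kin) outright.
The contrapositive of premise 3 (O(~archive_blueprint ⊃ notify_kin)) is O(~notify_kin ⊃ archive_blueprint), and O(~notify_kin) is already established, so O(archive_blueprint).
Premise 7 is O(~badge_in ⊃ ~archive_blueprint); contrapositively O(archive_blueprint ⊃ badge_in). Since O(archive_blueprint) holds, K gives O(badge_in).
Premise 8 is O(validate_invoice ⊃ ~badge_in); contrapositively O(badge_in ⊃ ~validate_invoice). Since O(badge_in) holds, K gives O(~validate_invoice).
Applying K to premise 9 (O(~validate_invoice ⊃ ~register_certificate)) and O(~validate_invoice) yields O(~register_certificate).
From O(~register_certificate) and premise 12, O(~register_certificate ⊃ ~escrow_ledger), we obtain O(~escrow_ledger).
So O(~escrow_ledger) holds, i.e. escrow_ledger is forbidden. None of the other listed options is forbidden under the premises.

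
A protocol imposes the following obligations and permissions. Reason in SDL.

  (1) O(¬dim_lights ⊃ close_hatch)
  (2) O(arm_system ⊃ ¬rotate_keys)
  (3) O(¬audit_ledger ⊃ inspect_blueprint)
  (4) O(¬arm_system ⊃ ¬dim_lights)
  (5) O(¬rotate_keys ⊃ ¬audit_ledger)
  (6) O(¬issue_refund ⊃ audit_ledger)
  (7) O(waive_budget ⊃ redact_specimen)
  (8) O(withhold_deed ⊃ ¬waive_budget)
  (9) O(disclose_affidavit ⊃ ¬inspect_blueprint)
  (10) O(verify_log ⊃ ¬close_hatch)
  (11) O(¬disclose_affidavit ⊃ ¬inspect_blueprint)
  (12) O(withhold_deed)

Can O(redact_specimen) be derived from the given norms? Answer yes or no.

No

Premise 7 is O(waive_budget ⊃ redact_specimen), but O(waive_budget) is not derivable from the premises, so it does not yield O(redact_specimen).
No other premise forces O(redact_specimen). An ideal world satisfying every premise can still have redact_specimen false, so O(redact_specimen) is not derivable.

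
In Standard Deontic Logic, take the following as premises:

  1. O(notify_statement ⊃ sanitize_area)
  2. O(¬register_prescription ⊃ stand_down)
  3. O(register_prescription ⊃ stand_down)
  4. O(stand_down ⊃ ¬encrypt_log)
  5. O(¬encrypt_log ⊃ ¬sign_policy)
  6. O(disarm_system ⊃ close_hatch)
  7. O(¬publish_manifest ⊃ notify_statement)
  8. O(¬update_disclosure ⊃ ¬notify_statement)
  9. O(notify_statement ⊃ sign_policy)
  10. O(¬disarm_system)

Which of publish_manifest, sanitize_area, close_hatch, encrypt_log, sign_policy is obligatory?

By case analysis on register_prescription: premise 3 gives O(register_prescription ⊃ stand_down) and premise 2 gives O(¬register_prescription ⊃ stand_down), so O(stand_down) either way.
Applying K to premise 4 (O(stand_down ⊃ ¬encrypt_log)) and O(stand_down) yields O(¬encrypt_log).
Applying K to premise 5 (O(¬encrypt_log ⊃ ¬sign_policy)) and O(¬encrypt_log) yields O(¬sign_policy).
Premise 9 is O(notify_statement ⊃ sign_policy); contrapositively O(¬sign_policy ⊃ ¬notify_statement). Since O(¬sign_policy) holds, K gives O(¬notify_statement).
The contrapositive of premise 7 (O(¬publish_manifest ⊃ notify_statement)) is O(¬notify_statement ⊃ publish_manifest), and O(¬notify_statement) is already established, so O(publish_manifest).
So O(publish_manifest) holds — publish_manifest is obligatory. None of the other listed options is made obligatory by any chain of premises.

publish_manifest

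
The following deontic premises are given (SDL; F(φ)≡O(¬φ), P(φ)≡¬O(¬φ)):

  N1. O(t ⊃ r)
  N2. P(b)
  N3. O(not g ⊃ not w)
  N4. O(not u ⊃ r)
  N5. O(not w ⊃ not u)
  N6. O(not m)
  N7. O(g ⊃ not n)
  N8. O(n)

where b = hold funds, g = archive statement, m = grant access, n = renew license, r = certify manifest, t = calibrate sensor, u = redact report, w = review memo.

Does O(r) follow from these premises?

Premise 8 gives O(n).
Premise 7, O(g ⊃ not n), contraposes to O(n ⊃ not g); with O(n) we get O(not g).
From O(not g) and premise 3, O(not g ⊃ not w), we obtain O(not w).
With premise 5, O(not w ⊃ not u), the K-axiom yields O(not u).
Applying K to premise 4 (O(not u ⊃ r)) and O(not u) yields O(r).
Premises 1, 2, 6 do not contribute to this derivation.
So O(r) follows.

Yes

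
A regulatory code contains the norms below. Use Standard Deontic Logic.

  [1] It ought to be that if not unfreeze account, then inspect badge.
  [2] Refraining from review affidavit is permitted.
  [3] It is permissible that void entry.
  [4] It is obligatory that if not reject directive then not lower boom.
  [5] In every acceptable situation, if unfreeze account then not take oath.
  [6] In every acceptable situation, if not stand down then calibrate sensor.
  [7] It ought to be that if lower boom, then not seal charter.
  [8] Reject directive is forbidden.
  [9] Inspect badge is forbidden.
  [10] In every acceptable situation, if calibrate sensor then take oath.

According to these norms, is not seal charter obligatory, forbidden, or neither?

Neither

Premise 7 is O(lower_boom → ¬seal_charter), but O(lower_boom) is not derivable from the premises, so it does not yield O(¬seal_charter).
No premise or chain of K-axiom applications forces O(¬seal_charter), and none forces O(seal_charter). So ¬seal_charter is neither obligatory nor forbidden under these norms.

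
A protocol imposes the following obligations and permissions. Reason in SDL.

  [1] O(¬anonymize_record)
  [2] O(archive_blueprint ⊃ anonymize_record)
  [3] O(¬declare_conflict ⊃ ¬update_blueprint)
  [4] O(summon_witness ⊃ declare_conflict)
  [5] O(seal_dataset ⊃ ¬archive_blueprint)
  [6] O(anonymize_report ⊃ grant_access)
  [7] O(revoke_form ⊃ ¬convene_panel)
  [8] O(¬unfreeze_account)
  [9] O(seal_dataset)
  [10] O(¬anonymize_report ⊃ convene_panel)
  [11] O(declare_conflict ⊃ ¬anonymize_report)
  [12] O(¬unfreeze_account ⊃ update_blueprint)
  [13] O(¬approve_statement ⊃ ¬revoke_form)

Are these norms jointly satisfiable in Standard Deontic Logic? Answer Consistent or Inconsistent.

Premise 2 is O(archive_blueprint ⊃ anonymize_record), but O(archive_blueprint) is not derivable from the premises, so it does not yield O(anonymize_record).
So O(anonymize_record) is not derivable, and the apparent clash with O(¬anonymize_record) does not arise.
A world satisfying every obligation exists (e.g. anonymize_record=false, anonymize_report=false, approve_statement=false, archive_blueprint=false, convene_panel=true, declare_conflict=true, grant_access=false, revoke_form=false, seal_dataset=true, summon_witness=false, unfreeze_account=false, update_blueprint=true); no atom is both obligatory and forbidden, so the set is consistent.

Consistent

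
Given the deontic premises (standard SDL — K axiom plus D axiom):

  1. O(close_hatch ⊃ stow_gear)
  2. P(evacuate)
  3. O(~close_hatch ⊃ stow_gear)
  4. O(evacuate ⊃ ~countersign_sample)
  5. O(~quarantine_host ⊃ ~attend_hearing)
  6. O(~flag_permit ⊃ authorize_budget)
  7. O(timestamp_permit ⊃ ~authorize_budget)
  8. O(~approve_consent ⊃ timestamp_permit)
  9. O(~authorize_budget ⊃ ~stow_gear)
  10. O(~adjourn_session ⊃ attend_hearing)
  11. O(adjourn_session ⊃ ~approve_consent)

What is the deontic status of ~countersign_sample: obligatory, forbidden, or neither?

Premise 4 is O(evacuate ⊃ ~countersign_sample), but O(evacuate) is not derivable from the premises (the permission P(evacuate) asserts only ~O(~evacuate), not O(evacuate)), so it does not yield O(~countersign_sample).
No premise or chain of K-axiom applications forces O(~countersign_sample), and none forces O(countersign_sample). So ~countersign_sample is neither obligatory nor forbidden under these norms.

Neither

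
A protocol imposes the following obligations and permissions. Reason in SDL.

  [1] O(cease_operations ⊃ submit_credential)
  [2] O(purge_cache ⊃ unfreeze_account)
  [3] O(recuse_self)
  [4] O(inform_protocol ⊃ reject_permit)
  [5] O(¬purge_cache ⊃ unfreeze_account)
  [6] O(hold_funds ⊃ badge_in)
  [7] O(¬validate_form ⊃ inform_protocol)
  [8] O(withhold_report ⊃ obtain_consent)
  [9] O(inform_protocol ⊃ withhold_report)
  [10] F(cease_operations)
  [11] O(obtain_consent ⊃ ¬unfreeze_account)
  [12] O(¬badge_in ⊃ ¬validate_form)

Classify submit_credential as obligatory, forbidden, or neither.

Neither

Premise 1 is O(cease_operations ⊃ submit_credential), but O(cease_operations) is not derivable from the premises, so it does not yield O(submit_credential).
No premise or chain of K-axiom applications forces O(submit_credential), and none forces O(¬submit_credential). So submit_credential is neither obligatory nor forbidden under these norms.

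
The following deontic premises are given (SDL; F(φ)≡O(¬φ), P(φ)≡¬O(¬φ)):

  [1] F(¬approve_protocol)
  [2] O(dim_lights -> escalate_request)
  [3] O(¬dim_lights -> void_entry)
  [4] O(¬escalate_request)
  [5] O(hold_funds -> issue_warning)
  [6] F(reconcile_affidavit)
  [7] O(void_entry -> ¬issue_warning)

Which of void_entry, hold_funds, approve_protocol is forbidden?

hold_funds

From premise 4 we have O(¬escalate_request).
The contrapositive of premise 2 (O(dim_lights -> escalate_request)) is O(¬escalate_request -> ¬dim_lights), and O(¬escalate_request) is already established, so O(¬dim_lights).
Premise 3 is O(¬dim_lights -> void_entry); since O(¬dim_lights), deontic closure gives O(void_entry).
From O(void_entry) and premise 7, O(void_entry -> ¬issue_warning), we obtain O(¬issue_warning).
Premise 5, O(hold_funds -> issue_warning), contraposes to O(¬issue_warning -> ¬hold_funds); with O(¬issue_warning) we get O(¬hold_funds).
So O(¬hold_funds) holds, i.e. hold_funds is forbidden. None of the other listed options is forbidden under the premises.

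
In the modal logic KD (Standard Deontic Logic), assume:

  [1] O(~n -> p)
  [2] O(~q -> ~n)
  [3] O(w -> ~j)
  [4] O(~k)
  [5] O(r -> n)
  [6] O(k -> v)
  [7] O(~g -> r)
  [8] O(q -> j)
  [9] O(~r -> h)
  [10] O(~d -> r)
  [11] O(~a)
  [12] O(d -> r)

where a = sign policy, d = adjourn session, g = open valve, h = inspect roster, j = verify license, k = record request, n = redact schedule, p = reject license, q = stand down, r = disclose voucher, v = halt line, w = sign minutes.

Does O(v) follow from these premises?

No

Premise 6 is O(k -> v), but O(k) is not derivable from the premises, so it does not yield O(v).
No other premise forces O(v). An ideal world satisfying every premise can still have v false, so O(v) is not derivable.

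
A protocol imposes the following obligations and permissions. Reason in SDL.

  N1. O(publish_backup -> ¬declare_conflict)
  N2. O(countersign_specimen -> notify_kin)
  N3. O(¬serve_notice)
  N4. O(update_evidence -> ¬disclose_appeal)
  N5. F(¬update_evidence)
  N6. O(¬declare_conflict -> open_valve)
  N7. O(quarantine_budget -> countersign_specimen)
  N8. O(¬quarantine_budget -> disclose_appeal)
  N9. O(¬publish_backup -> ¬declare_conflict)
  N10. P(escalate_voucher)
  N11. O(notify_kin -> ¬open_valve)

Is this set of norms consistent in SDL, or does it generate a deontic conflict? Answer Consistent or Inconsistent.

By case analysis on publish_backup: premise 1 gives O(publish_backup -> ¬declare_conflict) and premise 9 gives O(¬publish_backup -> ¬declare_conflict), so O(¬declare_conflict) either way.
With premise 6, O(¬declare_conflict -> open_valve), the K-axiom yields O(open_valve).
Premise 11, O(notify_kin -> ¬open_valve), contraposes to O(open_valve -> ¬notify_kin); with O(open_valve) we get O(¬notify_kin).
Premise 2, O(countersign_specimen -> notify_kin), contraposes to O(¬notify_kin -> ¬countersign_specimen); with O(¬notify_kin) we get O(¬countersign_specimen).
Premise 7, O(quarantine_budget -> countersign_specimen), contraposes to O(¬countersign_specimen -> ¬quarantine_budget); with O(¬countersign_specimen) we get O(¬quarantine_budget).
From O(¬quarantine_budget) and premise 8, O(¬quarantine_budget -> disclose_appeal), we obtain O(disclose_appeal).
Premise 4 is O(update_evidence -> ¬disclose_appeal); contrapositively O(disclose_appeal -> ¬update_evidence). Since O(disclose_appeal) holds, K gives O(¬update_evidence).
But premise 5, F(¬update_evidence), means O(update_evidence).
We now have both O(¬update_evidence) and O(update_evidence) — update_evidence is simultaneously obligatory and forbidden, violating the D-axiom.

Inconsistent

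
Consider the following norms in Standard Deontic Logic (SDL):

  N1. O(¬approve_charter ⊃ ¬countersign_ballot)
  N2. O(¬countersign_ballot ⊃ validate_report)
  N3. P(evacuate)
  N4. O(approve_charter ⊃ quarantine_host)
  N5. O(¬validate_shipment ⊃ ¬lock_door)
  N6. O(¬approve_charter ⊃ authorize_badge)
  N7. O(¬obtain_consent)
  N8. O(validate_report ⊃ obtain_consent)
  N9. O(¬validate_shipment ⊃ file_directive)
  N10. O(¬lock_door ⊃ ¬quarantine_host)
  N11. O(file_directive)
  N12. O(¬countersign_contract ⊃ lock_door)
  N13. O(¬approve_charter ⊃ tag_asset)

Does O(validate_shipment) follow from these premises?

Yes

Premise 7 states O(¬obtain_consent) outright.
Premise 8 is O(validate_report ⊃ obtain_consent); contrapositively O(¬obtain_consent ⊃ ¬validate_report). Since O(¬obtain_consent) holds, K gives O(¬validate_report).
The contrapositive of premise 2 (O(¬countersign_ballot ⊃ validate_report)) is O(¬validate_report ⊃ countersign_ballot), and O(¬validate_report) is already established, so O(countersign_ballot).
Premise 1 is O(¬approve_charter ⊃ ¬countersign_ballot); contrapositively O(countersign_ballot ⊃ approve_charter). Since O(countersign_ballot) holds, K gives O(approve_charter).
Premise 4 is O(approve_charter ⊃ quarantine_host); since O(approve_charter), deontic closure gives O(quarantine_host).
Premise 10, O(¬lock_door ⊃ ¬quarantine_host), contraposes to O(quarantine_host ⊃ lock_door); with O(quarantine_host) we get O(lock_door).
Premise 5 is O(¬validate_shipment ⊃ ¬lock_door); contrapositively O(lock_door ⊃ validate_shipment). Since O(lock_door) holds, K gives O(validate_shipment).
Premises 3, 6, 9, 11, 12, 13 do not contribute to this derivation.
So O(validate_shipment) follows.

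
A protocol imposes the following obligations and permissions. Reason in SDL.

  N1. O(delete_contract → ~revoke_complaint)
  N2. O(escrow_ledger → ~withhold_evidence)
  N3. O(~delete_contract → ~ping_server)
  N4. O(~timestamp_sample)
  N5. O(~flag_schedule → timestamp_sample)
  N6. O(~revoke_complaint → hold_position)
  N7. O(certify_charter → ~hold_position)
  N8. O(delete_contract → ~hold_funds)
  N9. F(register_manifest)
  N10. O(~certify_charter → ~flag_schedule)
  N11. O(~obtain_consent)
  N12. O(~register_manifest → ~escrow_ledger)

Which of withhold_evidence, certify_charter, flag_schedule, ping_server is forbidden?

From premise 4 we have O(~timestamp_sample).
Premise 5 is O(~flag_schedule → timestamp_sample); contrapositively O(~timestamp_sample → flag_schedule). Since O(~timestamp_sample) holds, K gives O(flag_schedule).
Premise 10 is O(~certify_charter → ~flag_schedule); contrapositively O(flag_schedule → certify_charter). Since O(flag_schedule) holds, K gives O(certify_charter).
Premise 7 is O(certify_charter → ~hold_position); since O(certify_charter), deontic closure gives O(~hold_position).
Premise 6 is O(~revoke_complaint → hold_position); contrapositively O(~hold_position → revoke_complaint). Since O(~hold_position) holds, K gives O(revoke_complaint).
Premise 1 is O(delete_contract → ~revoke_complaint); contrapositively O(revoke_complaint → ~delete_contract). Since O(revoke_complaint) holds, K gives O(~delete_contract).
With premise 3, O(~delete_contract → ~ping_server), the K-axiom yields O(~ping_server).
So O(~ping_server) holds, i.e. ping_server is forbidden. None of the other listed options is forbidden under the premises.

ping_server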